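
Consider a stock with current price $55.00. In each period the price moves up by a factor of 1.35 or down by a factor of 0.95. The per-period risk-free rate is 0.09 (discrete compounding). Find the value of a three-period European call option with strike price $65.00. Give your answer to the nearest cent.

$8.59

Risk-neutral probability p = (1 + 0.09 − 0.95)/(1.35 − 0.95) = 0.1400/0.4000 = 0.3500
Terminal stock prices: S_uuu = 135.3, S_uud = 95.23, S_udd = 67.01, S_ddd = 47.16
Terminal payoffs (S − K): max(70.32, 0) = 70.32, max(30.23, 0) = 30.23, max(2.011, 0) = 2.011, max(-17.84, 0) = 0
Node uu (S = 100.2): V_uu = 1/1.09·[0.3500·70.3206 + 0.6500·30.2256] = 40.6045
Node ud (S = 70.54): V_ud = 1/1.09·[0.3500·30.2256 + 0.6500·2.0106] = 10.9045
Node dd (S = 49.64): V_dd = 1/1.09·[0.3500·2.0106 + 0.6500·0.0000] = 0.6456
Node u (S = 74.25): V_u = 1/1.09·[0.3500·40.6045 + 0.6500·10.9045] = 19.5408
Node d (S = 52.25): V_d = 1/1.09·[0.3500·10.9045 + 0.6500·0.6456] = 3.8864
Node 0 (S = 55): V_0 = 1/1.09·[0.3500·19.5408 + 0.6500·3.8864] = 8.5922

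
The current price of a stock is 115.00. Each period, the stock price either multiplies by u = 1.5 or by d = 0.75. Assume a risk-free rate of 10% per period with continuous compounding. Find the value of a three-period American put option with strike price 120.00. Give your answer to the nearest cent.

18.31

Risk-neutral probability p = (e^0.1 − 0.75)/(1.5 − 0.75) = 0.3552/0.7500 = 0.4736
Terminal stock prices: S_uuu = 388.1, S_uud = 194.1, S_udd = 97.03, S_ddd = 48.52
Terminal payoffs (K − S): max(-268.1, 0) = 0, max(-74.06, 0) = 0, max(22.97, 0) = 22.97, max(71.48, 0) = 71.48
Node uu (S = 258.8): continuation = e^(−0.1)·[0.4736·0.0000 + 0.5264·0.0000] = 0.0000; exercise value = 0.0000 ≤ continuation, so V_uu = 0.0000
Node ud (S = 129.4): continuation = e^(−0.1)·[0.4736·0.0000 + 0.5264·22.9688] = 10.9410; exercise value = 0.0000 ≤ continuation, so V_ud = 10.9410
Node dd (S = 64.69): continuation = e^(−0.1)·[0.4736·22.9688 + 0.5264·71.4844] = 43.8930; exercise value = 55.3125 > continuation, so V_dd = 55.3125 (exercise)
Node u (S = 172.5): continuation = e^(−0.1)·[0.4736·0.0000 + 0.5264·10.9410] = 5.2116; exercise value = 0.0000 ≤ continuation, so V_u = 5.2116
Node d (S = 86.25): continuation = e^(−0.1)·[0.4736·10.9410 + 0.5264·55.3125] = 31.0358; exercise value = 33.7500 > continuation, so V_d = 33.7500 (exercise)
Node 0 (S = 115): continuation = e^(−0.1)·[0.4736·5.2116 + 0.5264·33.7500] = 18.3097; exercise value = 5.0000 ≤ continuation, so V_0 = 18.3097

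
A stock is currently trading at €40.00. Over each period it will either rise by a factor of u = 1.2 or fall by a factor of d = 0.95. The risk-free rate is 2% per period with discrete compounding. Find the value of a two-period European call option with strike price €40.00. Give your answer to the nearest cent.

Risk-neutral probability p = (1 + 0.02 − 0.95)/(1.2 − 0.95) = 0.0700/0.2500 = 0.2800
Terminal stock prices: S_uu = 57.6, S_ud = 45.6, S_dd = 36.1
Terminal payoffs (S − K): max(17.6, 0) = 17.6, max(5.6, 0) = 5.6, max(-3.9, 0) = 0
Node u (S = 48): V_u = 1/1.02·[0.2800·17.6000 + 0.7200·5.6000] = 8.7843
Node d (S = 38): V_d = 1/1.02·[0.2800·5.6000 + 0.7200·0.0000] = 1.5373
Node 0 (S = 40): V_0 = 1/1.02·[0.2800·8.7843 + 0.7200·1.5373] = 3.4965

€3.50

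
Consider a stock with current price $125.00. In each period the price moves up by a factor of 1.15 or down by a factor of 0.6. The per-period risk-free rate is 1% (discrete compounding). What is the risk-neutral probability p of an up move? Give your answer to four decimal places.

p = 0.7455

Risk-neutral probability p = (1 + 0.01 − 0.6)/(1.15 − 0.6) = 0.4100/0.5500 = 0.7455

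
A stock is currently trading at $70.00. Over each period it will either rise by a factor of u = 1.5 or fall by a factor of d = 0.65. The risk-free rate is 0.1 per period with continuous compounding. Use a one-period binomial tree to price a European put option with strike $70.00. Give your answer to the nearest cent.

Risk-neutral probability p = (e^0.1 − 0.65)/(1.5 − 0.65) = 0.4552/0.8500 = 0.5355
Terminal stock prices: S_u = 105, S_d = 45.5
Terminal payoffs (K − S): max(-35, 0) = 0, max(24.5, 0) = 24.5
Node 0 (S = 70): V_0 = e^(−0.1)·[0.5355·0.0000 + 0.4645·24.5000] = 10.2974

$10.30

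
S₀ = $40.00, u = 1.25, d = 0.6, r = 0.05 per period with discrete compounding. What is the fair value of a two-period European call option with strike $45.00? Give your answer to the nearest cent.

$7.61

Risk-neutral probability p = (1 + 0.05 − 0.6)/(1.25 − 0.6) = 0.4500/0.6500 = 0.6923
Terminal stock prices: S_uu = 62.5, S_ud = 30, S_dd = 14.4
Terminal payoffs (S − K): max(17.5, 0) = 17.5, max(-15, 0) = 0, max(-30.6, 0) = 0
Node u (S = 50): V_u = 1/1.05·[0.6923·17.5000 + 0.3077·0.0000] = 11.5385
Node d (S = 24): V_d = 1/1.05·[0.6923·0.0000 + 0.3077·0.0000] = 0.0000
Node 0 (S = 40): V_0 = 1/1.05·[0.6923·11.5385 + 0.3077·0.0000] = 7.6078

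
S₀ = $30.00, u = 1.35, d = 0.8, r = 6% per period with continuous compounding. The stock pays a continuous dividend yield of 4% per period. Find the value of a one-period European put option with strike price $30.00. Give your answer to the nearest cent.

Per-period risk-free factor R = e^0.06 = 1.0618; dividend-adjusted growth = e^(0.06−0.04) = 1.0202.
Risk-neutral probability p = (1.0202 − 0.8)/(1.35 − 0.8) = 0.2202/0.5500 = 0.4004
Terminal stock prices: S_u = 40.5, S_d = 24
Terminal payoffs (K − S): max(-10.5, 0) = 0, max(6, 0) = 6
Node 0 (S = 30): V_0 = e^(−0.06)·[0.4004·0.0000 + 0.5996·6.0000] = 3.3883

$3.39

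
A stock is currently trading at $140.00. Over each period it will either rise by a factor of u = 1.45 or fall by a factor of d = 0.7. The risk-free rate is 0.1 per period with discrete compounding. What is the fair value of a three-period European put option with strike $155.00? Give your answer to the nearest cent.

Risk-neutral probability p = (1 + 0.1 − 0.7)/(1.45 − 0.7) = 0.4000/0.7500 = 0.5333
Terminal stock prices: S_uuu = 426.8, S_uud = 206, S_udd = 99.47, S_ddd = 48.02
Terminal payoffs (K − S): max(-271.8, 0) = 0, max(-51.05, 0) = 0, max(55.53, 0) = 55.53, max(107, 0) = 107
Node uu (S = 294.4): V_uu = 1/1.1·[0.5333·0.0000 + 0.4667·0.0000] = 0.0000
Node ud (S = 142.1): V_ud = 1/1.1·[0.5333·0.0000 + 0.4667·55.5300] = 23.5582
Node dd (S = 68.6): V_dd = 1/1.1·[0.5333·55.5300 + 0.4667·106.9800] = 72.3091
Node u (S = 203): V_u = 1/1.1·[0.5333·0.0000 + 0.4667·23.5582] = 9.9944
Node d (S = 98): V_d = 1/1.1·[0.5333·23.5582 + 0.4667·72.3091] = 42.0987
Node 0 (S = 140): V_0 = 1/1.1·[0.5333·9.9944 + 0.4667·42.0987] = 22.7058

$22.71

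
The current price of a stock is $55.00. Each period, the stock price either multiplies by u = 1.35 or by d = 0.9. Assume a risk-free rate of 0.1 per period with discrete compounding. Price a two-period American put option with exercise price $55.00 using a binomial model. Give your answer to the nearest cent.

$2.78

Risk-neutral probability p = (1 + 0.1 − 0.9)/(1.35 − 0.9) = 0.2000/0.4500 = 0.4444
Terminal stock prices: S_uu = 100.2, S_ud = 66.83, S_dd = 44.55
Terminal payoffs (K − S): max(-45.24, 0) = 0, max(-11.83, 0) = 0, max(10.45, 0) = 10.45
Node u (S = 74.25): continuation = 1/1.1·[0.4444·0.0000 + 0.5556·0.0000] = 0.0000; exercise value = 0.0000 ≤ continuation, so V_u = 0.0000
Node d (S = 49.5): continuation = 1/1.1·[0.4444·0.0000 + 0.5556·10.4500] = 5.2778; exercise value = 5.5000 > continuation, so V_d = 5.5000 (exercise)
Node 0 (S = 55): continuation = 1/1.1·[0.4444·0.0000 + 0.5556·5.5000] = 2.7778; exercise value = 0.0000 ≤ continuation, so V_0 = 2.7778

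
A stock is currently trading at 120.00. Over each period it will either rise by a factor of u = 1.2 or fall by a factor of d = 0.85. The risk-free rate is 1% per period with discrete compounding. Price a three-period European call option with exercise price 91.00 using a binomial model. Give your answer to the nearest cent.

34.36

Risk-neutral probability p = (1 + 0.01 − 0.85)/(1.2 − 0.85) = 0.1600/0.3500 = 0.4571
Terminal stock prices: S_uuu = 207.4, S_uud = 146.9, S_udd = 104, S_ddd = 73.69
Terminal payoffs (S − K): max(116.4, 0) = 116.4, max(55.88, 0) = 55.88, max(13.04, 0) = 13.04, max(-17.31, 0) = 0
Node uu (S = 172.8): V_uu = 1/1.01·[0.4571·116.3600 + 0.5429·55.8800] = 82.7010
Node ud (S = 122.4): V_ud = 1/1.01·[0.4571·55.8800 + 0.5429·13.0400] = 32.3010
Node dd (S = 86.7): V_dd = 1/1.01·[0.4571·13.0400 + 0.5429·0.0000] = 5.9021
Node u (S = 144): V_u = 1/1.01·[0.4571·82.7010 + 0.5429·32.3010] = 54.7931
Node d (S = 102): V_d = 1/1.01·[0.4571·32.3010 + 0.5429·5.9021] = 17.7923
Node 0 (S = 120): V_0 = 1/1.01·[0.4571·54.7931 + 0.5429·17.7923] = 34.3633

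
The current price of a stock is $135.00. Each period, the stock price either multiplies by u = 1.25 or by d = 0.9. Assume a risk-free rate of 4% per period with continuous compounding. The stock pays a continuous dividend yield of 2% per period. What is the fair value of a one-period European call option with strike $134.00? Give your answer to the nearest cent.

Per-period risk-free factor R = e^0.04 = 1.0408; dividend-adjusted growth = e^(0.04−0.02) = 1.0202.
Risk-neutral probability p = (1.0202 − 0.9)/(1.25 − 0.9) = 0.1202/0.3500 = 0.3434
Terminal stock prices: S_u = 168.8, S_d = 121.5
Terminal payoffs (S − K): max(34.75, 0) = 34.75, max(-12.5, 0) = 0
Node 0 (S = 135): V_0 = e^(−0.04)·[0.3434·34.7500 + 0.6566·0.0000] = 11.4663

$11.47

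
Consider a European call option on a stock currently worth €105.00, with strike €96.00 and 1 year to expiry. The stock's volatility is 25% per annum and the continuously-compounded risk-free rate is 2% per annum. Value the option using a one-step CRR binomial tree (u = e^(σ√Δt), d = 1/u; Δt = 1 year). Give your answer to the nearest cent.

CRR parameters: u = e^(σ√Δt) = e^(0.25·√1) = 1.2840, d = 1/u = 0.7788
Per-period rate: rΔt = 0.02·1 = 0.02, so R = e^0.02 = 1.0202
Risk-neutral probability p = (e^0.02 − 0.7788)/(1.2840 − 0.7788) = 0.2414/0.5052 = 0.4778
Terminal stock prices: S_u = 134.8, S_d = 81.77
Terminal payoffs (S − K): max(38.82, 0) = 38.82, max(-14.23, 0) = 0
Node 0 (S = 105): V_0 = e^(−0.02)·[0.4778·38.8227 + 0.5222·0.0000] = 18.1825

€18.18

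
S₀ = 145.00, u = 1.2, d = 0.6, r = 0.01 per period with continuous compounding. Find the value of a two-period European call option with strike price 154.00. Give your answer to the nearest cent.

25.09

Risk-neutral probability p = (e^0.01 − 0.6)/(1.2 − 0.6) = 0.4101/0.6000 = 0.6834
Terminal stock prices: S_uu = 208.8, S_ud = 104.4, S_dd = 52.2
Terminal payoffs (S − K): max(54.8, 0) = 54.8, max(-49.6, 0) = 0, max(-101.8, 0) = 0
Node u (S = 174): V_u = e^(−0.01)·[0.6834·54.8000 + 0.3166·0.0000] = 37.0786
Node d (S = 87): V_d = e^(−0.01)·[0.6834·0.0000 + 0.3166·0.0000] = 0.0000
Node 0 (S = 145): V_0 = e^(−0.01)·[0.6834·37.0786 + 0.3166·0.0000] = 25.0880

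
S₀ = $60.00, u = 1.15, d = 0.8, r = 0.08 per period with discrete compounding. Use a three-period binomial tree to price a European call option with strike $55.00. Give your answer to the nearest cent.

Risk-neutral probability p = (1 + 0.08 − 0.8)/(1.15 − 0.8) = 0.2800/0.3500 = 0.8000
Terminal stock prices: S_uuu = 91.25, S_uud = 63.48, S_udd = 44.16, S_ddd = 30.72
Terminal payoffs (S − K): max(36.25, 0) = 36.25, max(8.48, 0) = 8.48, max(-10.84, 0) = 0, max(-24.28, 0) = 0
Node uu (S = 79.35): V_uu = 1/1.08·[0.8000·36.2525 + 0.2000·8.4800] = 28.4241
Node ud (S = 55.2): V_ud = 1/1.08·[0.8000·8.4800 + 0.2000·0.0000] = 6.2815
Node dd (S = 38.4): V_dd = 1/1.08·[0.8000·0.0000 + 0.2000·0.0000] = 0.0000
Node u (S = 69): V_u = 1/1.08·[0.8000·28.4241 + 0.2000·6.2815] = 22.2181
Node d (S = 48): V_d = 1/1.08·[0.8000·6.2815 + 0.2000·0.0000] = 4.6529
Node 0 (S = 60): V_0 = 1/1.08·[0.8000·22.2181 + 0.2000·4.6529] = 17.3195

$17.32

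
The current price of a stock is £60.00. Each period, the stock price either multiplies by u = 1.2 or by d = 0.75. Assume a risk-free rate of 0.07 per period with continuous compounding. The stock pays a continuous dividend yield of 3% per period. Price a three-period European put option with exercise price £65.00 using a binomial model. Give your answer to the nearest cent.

Per-period risk-free factor R = e^0.07 = 1.0725; dividend-adjusted growth = e^(0.07−0.03) = 1.0408.
Risk-neutral probability p = (1.0408 − 0.75)/(1.2 − 0.75) = 0.2908/0.4500 = 0.6462
Terminal stock prices: S_uuu = 103.7, S_uud = 64.8, S_udd = 40.5, S_ddd = 25.31
Terminal payoffs (K − S): max(-38.68, 0) = 0, max(0.2, 0) = 0.2, max(24.5, 0) = 24.5, max(39.69, 0) = 39.69
Node uu (S = 86.4): V_uu = e^(−0.07)·[0.6462·0.0000 + 0.3538·0.2000] = 0.0660
Node ud (S = 54): V_ud = e^(−0.07)·[0.6462·0.2000 + 0.3538·24.5000] = 8.2015
Node dd (S = 33.75): V_dd = e^(−0.07)·[0.6462·24.5000 + 0.3538·39.6875] = 27.8531
Node u (S = 72): V_u = e^(−0.07)·[0.6462·0.0660 + 0.3538·8.2015] = 2.7449
Node d (S = 45): V_d = e^(−0.07)·[0.6462·8.2015 + 0.3538·27.8531] = 14.1289
Node 0 (S = 60): V_0 = e^(−0.07)·[0.6462·2.7449 + 0.3538·14.1289] = 6.3142

£6.31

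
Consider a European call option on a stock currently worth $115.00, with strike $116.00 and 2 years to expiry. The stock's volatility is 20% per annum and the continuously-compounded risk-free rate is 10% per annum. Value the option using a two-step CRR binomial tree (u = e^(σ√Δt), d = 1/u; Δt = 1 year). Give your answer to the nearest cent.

$23.02

CRR parameters: u = e^(σ√Δt) = e^(0.2·√1) = 1.2214, d = 1/u = 0.8187
Per-period rate: rΔt = 0.1·1 = 0.1, so R = e^0.1 = 1.1052
Risk-neutral probability p = (e^0.1 − 0.8187)/(1.2214 − 0.8187) = 0.2864/0.4027 = 0.7113
Terminal stock prices: S_uu = 171.6, S_ud = 115, S_dd = 77.09
Terminal payoffs (S − K): max(55.56, 0) = 55.56, max(-1, 0) = 0, max(-38.91, 0) = 0
Node u (S = 140.5): V_u = e^(−0.1)·[0.7113·55.5598 + 0.2887·0.0000] = 35.7614
Node d (S = 94.15): V_d = e^(−0.1)·[0.7113·0.0000 + 0.2887·0.0000] = 0.0000
Node 0 (S = 115): V_0 = e^(−0.1)·[0.7113·35.7614 + 0.2887·0.0000] = 23.0180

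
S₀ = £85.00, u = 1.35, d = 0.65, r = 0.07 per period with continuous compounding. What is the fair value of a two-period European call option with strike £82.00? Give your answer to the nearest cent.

Risk-neutral probability p = (e^0.07 − 0.65)/(1.35 − 0.65) = 0.4225/0.7000 = 0.6036
Terminal stock prices: S_uu = 154.9, S_ud = 74.59, S_dd = 35.91
Terminal payoffs (S − K): max(72.91, 0) = 72.91, max(-7.412, 0) = 0, max(-46.09, 0) = 0
Node u (S = 114.8): V_u = e^(−0.07)·[0.6036·72.9125 + 0.3964·0.0000] = 41.0335
Node d (S = 55.25): V_d = e^(−0.07)·[0.6036·0.0000 + 0.3964·0.0000] = 0.0000
Node 0 (S = 85): V_0 = e^(−0.07)·[0.6036·41.0335 + 0.3964·0.0000] = 23.0927

£23.09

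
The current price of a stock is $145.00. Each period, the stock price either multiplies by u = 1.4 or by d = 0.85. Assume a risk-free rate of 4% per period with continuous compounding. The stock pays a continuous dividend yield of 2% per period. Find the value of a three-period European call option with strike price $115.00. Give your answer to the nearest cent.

Per-period risk-free factor R = e^0.04 = 1.0408; dividend-adjusted growth = e^(0.04−0.02) = 1.0202.
Risk-neutral probability p = (1.0202 − 0.85)/(1.4 − 0.85) = 0.1702/0.5500 = 0.3095
Terminal stock prices: S_uuu = 397.9, S_uud = 241.6, S_udd = 146.7, S_ddd = 89.05
Terminal payoffs (S − K): max(282.9, 0) = 282.9, max(126.6, 0) = 126.6, max(31.67, 0) = 31.67, max(-25.95, 0) = 0
Node uu (S = 284.2): V_uu = e^(−0.04)·[0.3095·282.8800 + 0.6905·126.5700] = 168.0817
Node ud (S = 172.5): V_ud = e^(−0.04)·[0.3095·126.5700 + 0.6905·31.6675] = 58.6425
Node dd (S = 104.8): V_dd = e^(−0.04)·[0.3095·31.6675 + 0.6905·0.0000] = 9.4155
Node u (S = 203): V_u = e^(−0.04)·[0.3095·168.0817 + 0.6905·58.6425] = 88.8819
Node d (S = 123.2): V_d = e^(−0.04)·[0.3095·58.6425 + 0.6905·9.4155] = 23.6826
Node 0 (S = 145): V_0 = e^(−0.04)·[0.3095·88.8819 + 0.6905·23.6826] = 42.1392

$42.14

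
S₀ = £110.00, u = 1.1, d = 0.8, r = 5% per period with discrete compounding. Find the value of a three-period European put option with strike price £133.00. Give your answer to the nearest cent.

£11.59

Risk-neutral probability p = (1 + 0.05 − 0.8)/(1.1 − 0.8) = 0.2500/0.3000 = 0.8333
Terminal stock prices: S_uuu = 146.4, S_uud = 106.5, S_udd = 77.44, S_ddd = 56.32
Terminal payoffs (K − S): max(-13.41, 0) = 0, max(26.52, 0) = 26.52, max(55.56, 0) = 55.56, max(76.68, 0) = 76.68
Node uu (S = 133.1): V_uu = 1/1.05·[0.8333·0.0000 + 0.1667·26.5200] = 4.2095
Node ud (S = 96.8): V_ud = 1/1.05·[0.8333·26.5200 + 0.1667·55.5600] = 29.8667
Node dd (S = 70.4): V_dd = 1/1.05·[0.8333·55.5600 + 0.1667·76.6800] = 56.2667
Node u (S = 121): V_u = 1/1.05·[0.8333·4.2095 + 0.1667·29.8667] = 8.0816
Node d (S = 88): V_d = 1/1.05·[0.8333·29.8667 + 0.1667·56.2667] = 32.6349
Node 0 (S = 110): V_0 = 1/1.05·[0.8333·8.0816 + 0.1667·32.6349] = 11.5941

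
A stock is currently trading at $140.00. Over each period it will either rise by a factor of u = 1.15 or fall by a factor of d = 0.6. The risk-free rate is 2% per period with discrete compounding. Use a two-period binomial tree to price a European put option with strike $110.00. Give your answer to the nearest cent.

$7.85

Risk-neutral probability p = (1 + 0.02 − 0.6)/(1.15 − 0.6) = 0.4200/0.5500 = 0.7636
Terminal stock prices: S_uu = 185.1, S_ud = 96.6, S_dd = 50.4
Terminal payoffs (K − S): max(-75.15, 0) = 0, max(13.4, 0) = 13.4, max(59.6, 0) = 59.6
Node u (S = 161): V_u = 1/1.02·[0.7636·0.0000 + 0.2364·13.4000] = 3.1052
Node d (S = 84): V_d = 1/1.02·[0.7636·13.4000 + 0.2364·59.6000] = 23.8431
Node 0 (S = 140): V_0 = 1/1.02·[0.7636·3.1052 + 0.2364·23.8431] = 7.8499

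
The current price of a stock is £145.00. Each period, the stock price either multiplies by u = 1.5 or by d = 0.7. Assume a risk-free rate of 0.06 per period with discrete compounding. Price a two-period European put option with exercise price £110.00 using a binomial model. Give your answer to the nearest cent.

£10.49

Risk-neutral probability p = (1 + 0.06 − 0.7)/(1.5 − 0.7) = 0.3600/0.8000 = 0.4500
Terminal stock prices: S_uu = 326.2, S_ud = 152.2, S_dd = 71.05
Terminal payoffs (K − S): max(-216.2, 0) = 0, max(-42.25, 0) = 0, max(38.95, 0) = 38.95
Node u (S = 217.5): V_u = 1/1.06·[0.4500·0.0000 + 0.5500·0.0000] = 0.0000
Node d (S = 101.5): V_d = 1/1.06·[0.4500·0.0000 + 0.5500·38.9500] = 20.2099
Node 0 (S = 145): V_0 = 1/1.06·[0.4500·0.0000 + 0.5500·20.2099] = 10.4863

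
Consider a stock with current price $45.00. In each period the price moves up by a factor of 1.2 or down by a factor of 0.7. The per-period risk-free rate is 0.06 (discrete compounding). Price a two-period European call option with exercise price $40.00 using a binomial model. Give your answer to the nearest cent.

Risk-neutral probability p = (1 + 0.06 − 0.7)/(1.2 − 0.7) = 0.3600/0.5000 = 0.7200
Terminal stock prices: S_uu = 64.8, S_ud = 37.8, S_dd = 22.05
Terminal payoffs (S − K): max(24.8, 0) = 24.8, max(-2.2, 0) = 0, max(-17.95, 0) = 0
Node u (S = 54): V_u = 1/1.06·[0.7200·24.8000 + 0.2800·0.0000] = 16.8453
Node d (S = 31.5): V_d = 1/1.06·[0.7200·0.0000 + 0.2800·0.0000] = 0.0000
Node 0 (S = 45): V_0 = 1/1.06·[0.7200·16.8453 + 0.2800·0.0000] = 11.4421

$11.44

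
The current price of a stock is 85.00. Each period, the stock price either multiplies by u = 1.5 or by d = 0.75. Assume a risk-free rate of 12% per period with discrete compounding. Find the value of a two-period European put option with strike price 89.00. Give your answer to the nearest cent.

Risk-neutral probability p = (1 + 0.12 − 0.75)/(1.5 − 0.75) = 0.3700/0.7500 = 0.4933
Terminal stock prices: S_uu = 191.2, S_ud = 95.62, S_dd = 47.81
Terminal payoffs (K − S): max(-102.2, 0) = 0, max(-6.625, 0) = 0, max(41.19, 0) = 41.19
Node u (S = 127.5): V_u = 1/1.12·[0.4933·0.0000 + 0.5067·0.0000] = 0.0000
Node d (S = 63.75): V_d = 1/1.12·[0.4933·0.0000 + 0.5067·41.1875] = 18.6324
Node 0 (S = 85): V_0 = 1/1.12·[0.4933·0.0000 + 0.5067·18.6324] = 8.4290

8.43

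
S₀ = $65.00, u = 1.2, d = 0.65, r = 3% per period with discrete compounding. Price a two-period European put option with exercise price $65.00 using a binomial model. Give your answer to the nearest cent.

Risk-neutral probability p = (1 + 0.03 − 0.65)/(1.2 − 0.65) = 0.3800/0.5500 = 0.6909
Terminal stock prices: S_uu = 93.6, S_ud = 50.7, S_dd = 27.46
Terminal payoffs (K − S): max(-28.6, 0) = 0, max(14.3, 0) = 14.3, max(37.54, 0) = 37.54
Node u (S = 78): V_u = 1/1.03·[0.6909·0.0000 + 0.3091·14.3000] = 4.2913
Node d (S = 42.25): V_d = 1/1.03·[0.6909·14.3000 + 0.3091·37.5375] = 20.8568
Node 0 (S = 65): V_0 = 1/1.03·[0.6909·4.2913 + 0.3091·20.8568] = 9.1374

$9.14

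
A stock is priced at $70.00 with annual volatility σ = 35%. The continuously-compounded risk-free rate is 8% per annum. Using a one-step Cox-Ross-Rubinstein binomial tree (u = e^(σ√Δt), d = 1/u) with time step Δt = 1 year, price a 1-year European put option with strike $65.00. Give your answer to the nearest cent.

$6.80

CRR parameters: u = e^(σ√Δt) = e^(0.35·√1) = 1.4191, d = 1/u = 0.7047
Per-period rate: rΔt = 0.08·1 = 0.08, so R = e^0.08 = 1.0833
Risk-neutral probability p = (e^0.08 − 0.7047)/(1.4191 − 0.7047) = 0.3786/0.7144 = 0.5300
Terminal stock prices: S_u = 99.33, S_d = 49.33
Terminal payoffs (K − S): max(-34.33, 0) = 0, max(15.67, 0) = 15.67
Node 0 (S = 70): V_0 = e^(−0.08)·[0.5300·0.0000 + 0.4700·15.6718] = 6.7999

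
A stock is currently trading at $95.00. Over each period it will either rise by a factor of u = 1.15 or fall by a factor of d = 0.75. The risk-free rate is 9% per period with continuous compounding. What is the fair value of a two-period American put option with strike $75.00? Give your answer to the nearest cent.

$0.48

Risk-neutral probability p = (e^0.09 − 0.75)/(1.15 − 0.75) = 0.3442/0.4000 = 0.8604
Terminal stock prices: S_uu = 125.6, S_ud = 81.94, S_dd = 53.44
Terminal payoffs (K − S): max(-50.64, 0) = 0, max(-6.937, 0) = 0, max(21.56, 0) = 21.56
Node u (S = 109.2): continuation = e^(−0.09)·[0.8604·0.0000 + 0.1396·0.0000] = 0.0000; exercise value = 0.0000 ≤ continuation, so V_u = 0.0000
Node d (S = 71.25): continuation = e^(−0.09)·[0.8604·0.0000 + 0.1396·21.5625] = 2.7503; exercise value = 3.7500 > continuation, so V_d = 3.7500 (exercise)
Node 0 (S = 95): continuation = e^(−0.09)·[0.8604·0.0000 + 0.1396·3.7500] = 0.4783; exercise value = 0.0000 ≤ continuation, so V_0 = 0.4783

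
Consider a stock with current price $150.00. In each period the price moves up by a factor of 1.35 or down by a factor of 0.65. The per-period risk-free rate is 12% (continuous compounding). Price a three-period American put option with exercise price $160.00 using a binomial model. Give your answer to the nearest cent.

$22.46

Risk-neutral probability p = (e^0.12 − 0.65)/(1.35 − 0.65) = 0.4775/0.7000 = 0.6821
Terminal stock prices: S_uuu = 369.1, S_uud = 177.7, S_udd = 85.56, S_ddd = 41.19
Terminal payoffs (K − S): max(-209.1, 0) = 0, max(-17.69, 0) = 0, max(74.44, 0) = 74.44, max(118.8, 0) = 118.8
Node uu (S = 273.4): continuation = e^(−0.12)·[0.6821·0.0000 + 0.3179·0.0000] = 0.0000; exercise value = 0.0000 ≤ continuation, so V_uu = 0.0000
Node ud (S = 131.6): continuation = e^(−0.12)·[0.6821·0.0000 + 0.3179·74.4437] = 20.9870; exercise value = 28.3750 > continuation, so V_ud = 28.3750 (exercise)
Node dd (S = 63.38): continuation = e^(−0.12)·[0.6821·74.4437 + 0.3179·118.8063] = 78.5323; exercise value = 96.6250 > continuation, so V_dd = 96.6250 (exercise)
Node u (S = 202.5): continuation = e^(−0.12)·[0.6821·0.0000 + 0.3179·28.3750] = 7.9994; exercise value = 0.0000 ≤ continuation, so V_u = 7.9994
Node d (S = 97.5): continuation = e^(−0.12)·[0.6821·28.3750 + 0.3179·96.6250] = 44.4073; exercise value = 62.5000 > continuation, so V_d = 62.5000 (exercise)
Node 0 (S = 150): continuation = e^(−0.12)·[0.6821·7.9994 + 0.3179·62.5000] = 22.4595; exercise value = 10.0000 ≤ continuation, so V_0 = 22.4595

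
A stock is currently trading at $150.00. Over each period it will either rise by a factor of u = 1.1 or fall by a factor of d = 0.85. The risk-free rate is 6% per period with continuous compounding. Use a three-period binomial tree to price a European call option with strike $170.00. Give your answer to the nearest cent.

Risk-neutral probability p = (e^0.06 − 0.85)/(1.1 − 0.85) = 0.2118/0.2500 = 0.8473
Terminal stock prices: S_uuu = 199.7, S_uud = 154.3, S_udd = 119.2, S_ddd = 92.12
Terminal payoffs (S − K): max(29.65, 0) = 29.65, max(-15.72, 0) = 0, max(-50.79, 0) = 0, max(-77.88, 0) = 0
Node uu (S = 181.5): V_uu = e^(−0.06)·[0.8473·29.6500 + 0.1527·0.0000] = 23.6607
Node ud (S = 140.2): V_ud = e^(−0.06)·[0.8473·0.0000 + 0.1527·0.0000] = 0.0000
Node dd (S = 108.4): V_dd = e^(−0.06)·[0.8473·0.0000 + 0.1527·0.0000] = 0.0000
Node u (S = 165): V_u = e^(−0.06)·[0.8473·23.6607 + 0.1527·0.0000] = 18.8813
Node d (S = 127.5): V_d = e^(−0.06)·[0.8473·0.0000 + 0.1527·0.0000] = 0.0000
Node 0 (S = 150): V_0 = e^(−0.06)·[0.8473·18.8813 + 0.1527·0.0000] = 15.0673

$15.07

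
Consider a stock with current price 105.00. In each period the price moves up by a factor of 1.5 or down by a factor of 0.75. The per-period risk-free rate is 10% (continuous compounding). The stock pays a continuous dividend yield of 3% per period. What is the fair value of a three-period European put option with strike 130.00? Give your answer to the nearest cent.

Per-period risk-free factor R = e^0.1 = 1.1052; dividend-adjusted growth = e^(0.1−0.03) = 1.0725.
Risk-neutral probability p = (1.0725 − 0.75)/(1.5 − 0.75) = 0.3225/0.7500 = 0.4300
Terminal stock prices: S_uuu = 354.4, S_uud = 177.2, S_udd = 88.59, S_ddd = 44.3
Terminal payoffs (K − S): max(-224.4, 0) = 0, max(-47.19, 0) = 0, max(41.41, 0) = 41.41, max(85.7, 0) = 85.7
Node uu (S = 236.2): V_uu = e^(−0.1)·[0.4300·0.0000 + 0.5700·0.0000] = 0.0000
Node ud (S = 118.1): V_ud = e^(−0.1)·[0.4300·0.0000 + 0.5700·41.4062] = 21.3552
Node dd (S = 59.06): V_dd = e^(−0.1)·[0.4300·41.4062 + 0.5700·85.7031] = 60.3119
Node u (S = 157.5): V_u = e^(−0.1)·[0.4300·0.0000 + 0.5700·21.3552] = 11.0139
Node d (S = 78.75): V_d = e^(−0.1)·[0.4300·21.3552 + 0.5700·60.3119] = 39.4148
Node 0 (S = 105): V_0 = e^(−0.1)·[0.4300·11.0139 + 0.5700·39.4148] = 24.6135

24.61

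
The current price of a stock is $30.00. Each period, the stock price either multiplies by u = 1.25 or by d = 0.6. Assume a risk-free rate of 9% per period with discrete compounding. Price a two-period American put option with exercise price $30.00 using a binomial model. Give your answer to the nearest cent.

Risk-neutral probability p = (1 + 0.09 − 0.6)/(1.25 − 0.6) = 0.4900/0.6500 = 0.7538
Terminal stock prices: S_uu = 46.88, S_ud = 22.5, S_dd = 10.8
Terminal payoffs (K − S): max(-16.88, 0) = 0, max(7.5, 0) = 7.5, max(19.2, 0) = 19.2
Node u (S = 37.5): continuation = 1/1.09·[0.7538·0.0000 + 0.2462·7.5000] = 1.6937; exercise value = 0.0000 ≤ continuation, so V_u = 1.6937
Node d (S = 18): continuation = 1/1.09·[0.7538·7.5000 + 0.2462·19.2000] = 9.5229; exercise value = 12.0000 > continuation, so V_d = 12.0000 (exercise)
Node 0 (S = 30): continuation = 1/1.09·[0.7538·1.6937 + 0.2462·12.0000] = 3.8813; exercise value = 0.0000 ≤ continuation, so V_0 = 3.8813

$3.88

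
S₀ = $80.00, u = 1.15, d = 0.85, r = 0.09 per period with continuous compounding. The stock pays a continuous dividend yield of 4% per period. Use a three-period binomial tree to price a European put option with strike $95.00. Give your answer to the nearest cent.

$7.72

Per-period risk-free factor R = e^0.09 = 1.0942; dividend-adjusted growth = e^(0.09−0.04) = 1.0513.
Risk-neutral probability p = (1.0513 − 0.85)/(1.15 − 0.85) = 0.2013/0.3000 = 0.6709
Terminal stock prices: S_uuu = 121.7, S_uud = 89.93, S_udd = 66.47, S_ddd = 49.13
Terminal payoffs (K − S): max(-26.67, 0) = 0, max(5.07, 0) = 5.07, max(28.53, 0) = 28.53, max(45.87, 0) = 45.87
Node uu (S = 105.8): V_uu = e^(−0.09)·[0.6709·0.0000 + 0.3291·5.0700] = 1.5249
Node ud (S = 78.2): V_ud = e^(−0.09)·[0.6709·5.0700 + 0.3291·28.5300] = 11.6897
Node dd (S = 57.8): V_dd = e^(−0.09)·[0.6709·28.5300 + 0.3291·45.8700] = 31.2898
Node u (S = 92): V_u = e^(−0.09)·[0.6709·1.5249 + 0.3291·11.6897] = 4.4510
Node d (S = 68): V_d = e^(−0.09)·[0.6709·11.6897 + 0.3291·31.2898] = 16.5788
Node 0 (S = 80): V_0 = e^(−0.09)·[0.6709·4.4510 + 0.3291·16.5788] = 7.7156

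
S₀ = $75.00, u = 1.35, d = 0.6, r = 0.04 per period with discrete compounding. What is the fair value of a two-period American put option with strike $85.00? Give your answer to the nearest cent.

$21.33

Risk-neutral probability p = (1 + 0.04 − 0.6)/(1.35 − 0.6) = 0.4400/0.7500 = 0.5867
Terminal stock prices: S_uu = 136.7, S_ud = 60.75, S_dd = 27
Terminal payoffs (K − S): max(-51.69, 0) = 0, max(24.25, 0) = 24.25, max(58, 0) = 58
Node u (S = 101.2): continuation = 1/1.04·[0.5867·0.0000 + 0.4133·24.2500] = 9.6378; exercise value = 0.0000 ≤ continuation, so V_u = 9.6378
Node d (S = 45): continuation = 1/1.04·[0.5867·24.2500 + 0.4133·58.0000] = 36.7308; exercise value = 40.0000 > continuation, so V_d = 40.0000 (exercise)
Node 0 (S = 75): continuation = 1/1.04·[0.5867·9.6378 + 0.4133·40.0000] = 21.3342; exercise value = 10.0000 ≤ continuation, so V_0 = 21.3342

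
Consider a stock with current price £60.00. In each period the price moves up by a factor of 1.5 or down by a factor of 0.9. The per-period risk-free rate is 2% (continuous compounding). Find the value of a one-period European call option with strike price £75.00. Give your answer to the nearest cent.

Risk-neutral probability p = (e^0.02 − 0.9)/(1.5 − 0.9) = 0.1202/0.6000 = 0.2003
Terminal stock prices: S_u = 90, S_d = 54
Terminal payoffs (S − K): max(15, 0) = 15, max(-21, 0) = 0
Node 0 (S = 60): V_0 = e^(−0.02)·[0.2003·15.0000 + 0.7997·0.0000] = 2.9455

£2.95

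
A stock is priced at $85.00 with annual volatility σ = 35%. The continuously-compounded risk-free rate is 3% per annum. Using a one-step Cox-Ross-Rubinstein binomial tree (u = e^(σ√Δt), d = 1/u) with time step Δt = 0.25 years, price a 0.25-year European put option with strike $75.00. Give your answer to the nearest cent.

CRR parameters: u = e^(σ√Δt) = e^(0.35·√0.25) = 1.1912, d = 1/u = 0.8395
Per-period rate: rΔt = 0.03·0.25 = 0.0075, so R = e^0.0075 = 1.0075
Risk-neutral probability p = (e^0.0075 − 0.8395)/(1.1912 − 0.8395) = 0.1681/0.3518 = 0.4778
Terminal stock prices: S_u = 101.3, S_d = 71.35
Terminal payoffs (K − S): max(-26.26, 0) = 0, max(3.646, 0) = 3.646
Node 0 (S = 85): V_0 = e^(−0.0075)·[0.4778·0.0000 + 0.5222·3.6462] = 1.8899

$1.89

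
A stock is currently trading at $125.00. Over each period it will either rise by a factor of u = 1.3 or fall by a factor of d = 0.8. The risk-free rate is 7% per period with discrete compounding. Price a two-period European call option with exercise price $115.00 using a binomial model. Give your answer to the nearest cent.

Risk-neutral probability p = (1 + 0.07 − 0.8)/(1.3 − 0.8) = 0.2700/0.5000 = 0.5400
Terminal stock prices: S_uu = 211.3, S_ud = 130, S_dd = 80
Terminal payoffs (S − K): max(96.25, 0) = 96.25, max(15, 0) = 15, max(-35, 0) = 0
Node u (S = 162.5): V_u = 1/1.07·[0.5400·96.2500 + 0.4600·15.0000] = 55.0234
Node d (S = 100): V_d = 1/1.07·[0.5400·15.0000 + 0.4600·0.0000] = 7.5701
Node 0 (S = 125): V_0 = 1/1.07·[0.5400·55.0234 + 0.4600·7.5701] = 31.0232

$31.02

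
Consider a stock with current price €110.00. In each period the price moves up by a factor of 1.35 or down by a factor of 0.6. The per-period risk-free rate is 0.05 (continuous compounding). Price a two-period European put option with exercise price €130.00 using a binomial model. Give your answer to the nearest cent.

Risk-neutral probability p = (e^0.05 − 0.6)/(1.35 − 0.6) = 0.4513/0.7500 = 0.6017
Terminal stock prices: S_uu = 200.5, S_ud = 89.1, S_dd = 39.6
Terminal payoffs (K − S): max(-70.48, 0) = 0, max(40.9, 0) = 40.9, max(90.4, 0) = 90.4
Node u (S = 148.5): V_u = e^(−0.05)·[0.6017·0.0000 + 0.3983·40.9000] = 15.4962
Node d (S = 66): V_d = e^(−0.05)·[0.6017·40.9000 + 0.3983·90.4000] = 57.6598
Node 0 (S = 110): V_0 = e^(−0.05)·[0.6017·15.4962 + 0.3983·57.6598] = 30.7154

€30.72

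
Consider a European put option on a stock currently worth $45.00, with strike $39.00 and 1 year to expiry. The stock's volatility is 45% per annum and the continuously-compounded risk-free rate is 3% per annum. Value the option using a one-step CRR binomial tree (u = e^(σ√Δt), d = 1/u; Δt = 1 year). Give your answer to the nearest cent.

CRR parameters: u = e^(σ√Δt) = e^(0.45·√1) = 1.5683, d = 1/u = 0.6376
Per-period rate: rΔt = 0.03·1 = 0.03, so R = e^0.03 = 1.0305
Risk-neutral probability p = (e^0.03 − 0.6376)/(1.5683 − 0.6376) = 0.3928/0.9307 = 0.4221
Terminal stock prices: S_u = 70.57, S_d = 28.69
Terminal payoffs (K − S): max(-31.57, 0) = 0, max(10.31, 0) = 10.31
Node 0 (S = 45): V_0 = e^(−0.03)·[0.4221·0.0000 + 0.5779·10.3067] = 5.7804

$5.78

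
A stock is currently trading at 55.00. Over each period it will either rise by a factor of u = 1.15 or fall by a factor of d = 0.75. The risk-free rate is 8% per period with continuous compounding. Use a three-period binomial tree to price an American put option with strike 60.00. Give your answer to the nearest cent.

Risk-neutral probability p = (e^0.08 − 0.75)/(1.15 − 0.75) = 0.3333/0.4000 = 0.8332
Terminal stock prices: S_uuu = 83.65, S_uud = 54.55, S_udd = 35.58, S_ddd = 23.2
Terminal payoffs (K − S): max(-23.65, 0) = 0, max(5.447, 0) = 5.447, max(24.42, 0) = 24.42, max(36.8, 0) = 36.8
Node uu (S = 72.74): continuation = e^(−0.08)·[0.8332·0.0000 + 0.1668·5.4469] = 0.8386; exercise value = 0.0000 ≤ continuation, so V_uu = 0.8386
Node ud (S = 47.44): continuation = e^(−0.08)·[0.8332·5.4469 + 0.1668·24.4219] = 7.9495; exercise value = 12.5625 > continuation, so V_ud = 12.5625 (exercise)
Node dd (S = 30.94): continuation = e^(−0.08)·[0.8332·24.4219 + 0.1668·36.7969] = 24.4495; exercise value = 29.0625 > continuation, so V_dd = 29.0625 (exercise)
Node u (S = 63.25): continuation = e^(−0.08)·[0.8332·0.8386 + 0.1668·12.5625] = 2.5791; exercise value = 0.0000 ≤ continuation, so V_u = 2.5791
Node d (S = 41.25): continuation = e^(−0.08)·[0.8332·12.5625 + 0.1668·29.0625] = 14.1370; exercise value = 18.7500 > continuation, so V_d = 18.7500 (exercise)
Node 0 (S = 55): continuation = e^(−0.08)·[0.8332·2.5791 + 0.1668·18.7500] = 4.8705; exercise value = 5.0000 > continuation, so V_0 = 5.0000 (exercise)

5.00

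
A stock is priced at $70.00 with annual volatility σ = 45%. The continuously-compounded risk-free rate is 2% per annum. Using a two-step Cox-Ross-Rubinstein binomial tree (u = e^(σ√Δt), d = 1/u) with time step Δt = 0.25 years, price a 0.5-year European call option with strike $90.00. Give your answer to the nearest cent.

$4.06

CRR parameters: u = e^(σ√Δt) = e^(0.45·√0.25) = 1.2523, d = 1/u = 0.7985
Per-period rate: rΔt = 0.02·0.25 = 0.005, so R = e^0.005 = 1.0050
Risk-neutral probability p = (e^0.005 − 0.7985)/(1.2523 − 0.7985) = 0.2065/0.4538 = 0.4550
Terminal stock prices: S_uu = 109.8, S_ud = 70, S_dd = 44.63
Terminal payoffs (S − K): max(19.78, 0) = 19.78, max(-20, 0) = 0, max(-45.37, 0) = 0
Node u (S = 87.66): V_u = e^(−0.005)·[0.4550·19.7819 + 0.5450·0.0000] = 8.9565
Node d (S = 55.9): V_d = e^(−0.005)·[0.4550·0.0000 + 0.5450·0.0000] = 0.0000
Node 0 (S = 70): V_0 = e^(−0.005)·[0.4550·8.9565 + 0.5450·0.0000] = 4.0552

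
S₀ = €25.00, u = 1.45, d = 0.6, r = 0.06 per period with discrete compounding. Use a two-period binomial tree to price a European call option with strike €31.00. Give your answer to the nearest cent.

€5.62

Risk-neutral probability p = (1 + 0.06 − 0.6)/(1.45 − 0.6) = 0.4600/0.8500 = 0.5412
Terminal stock prices: S_uu = 52.56, S_ud = 21.75, S_dd = 9
Terminal payoffs (S − K): max(21.56, 0) = 21.56, max(-9.25, 0) = 0, max(-22, 0) = 0
Node u (S = 36.25): V_u = 1/1.06·[0.5412·21.5625 + 0.4588·0.0000] = 11.0086
Node d (S = 15): V_d = 1/1.06·[0.5412·0.0000 + 0.4588·0.0000] = 0.0000
Node 0 (S = 25): V_0 = 1/1.06·[0.5412·11.0086 + 0.4588·0.0000] = 5.6204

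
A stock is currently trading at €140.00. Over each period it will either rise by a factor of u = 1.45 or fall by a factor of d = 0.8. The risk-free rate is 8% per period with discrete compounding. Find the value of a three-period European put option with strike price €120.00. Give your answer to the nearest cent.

Risk-neutral probability p = (1 + 0.08 − 0.8)/(1.45 − 0.8) = 0.2800/0.6500 = 0.4308
Terminal stock prices: S_uuu = 426.8, S_uud = 235.5, S_udd = 129.9, S_ddd = 71.68
Terminal payoffs (K − S): max(-306.8, 0) = 0, max(-115.5, 0) = 0, max(-9.92, 0) = 0, max(48.32, 0) = 48.32
Node uu (S = 294.4): V_uu = 1/1.08·[0.4308·0.0000 + 0.5692·0.0000] = 0.0000
Node ud (S = 162.4): V_ud = 1/1.08·[0.4308·0.0000 + 0.5692·0.0000] = 0.0000
Node dd (S = 89.6): V_dd = 1/1.08·[0.4308·0.0000 + 0.5692·48.3200] = 25.4678
Node u (S = 203): V_u = 1/1.08·[0.4308·0.0000 + 0.5692·0.0000] = 0.0000
Node d (S = 112): V_d = 1/1.08·[0.4308·0.0000 + 0.5692·25.4678] = 13.4232
Node 0 (S = 140): V_0 = 1/1.08·[0.4308·0.0000 + 0.5692·13.4232] = 7.0749

€7.07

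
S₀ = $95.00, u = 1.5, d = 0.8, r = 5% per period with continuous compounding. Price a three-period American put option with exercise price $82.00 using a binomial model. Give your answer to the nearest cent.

$7.88

Risk-neutral probability p = (e^0.05 − 0.8)/(1.5 − 0.8) = 0.2513/0.7000 = 0.3590
Terminal stock prices: S_uuu = 320.6, S_uud = 171, S_udd = 91.2, S_ddd = 48.64
Terminal payoffs (K − S): max(-238.6, 0) = 0, max(-89, 0) = 0, max(-9.2, 0) = 0, max(33.36, 0) = 33.36
Node uu (S = 213.8): continuation = e^(−0.05)·[0.3590·0.0000 + 0.6410·0.0000] = 0.0000; exercise value = 0.0000 ≤ continuation, so V_uu = 0.0000
Node ud (S = 114): continuation = e^(−0.05)·[0.3590·0.0000 + 0.6410·0.0000] = 0.0000; exercise value = 0.0000 ≤ continuation, so V_ud = 0.0000
Node dd (S = 60.8): continuation = e^(−0.05)·[0.3590·0.0000 + 0.6410·33.3600] = 20.3422; exercise value = 21.2000 > continuation, so V_dd = 21.2000 (exercise)
Node u (S = 142.5): continuation = e^(−0.05)·[0.3590·0.0000 + 0.6410·0.0000] = 0.0000; exercise value = 0.0000 ≤ continuation, so V_u = 0.0000
Node d (S = 76): continuation = e^(−0.05)·[0.3590·0.0000 + 0.6410·21.2000] = 12.9273; exercise value = 6.0000 ≤ continuation, so V_d = 12.9273
Node 0 (S = 95): continuation = e^(−0.05)·[0.3590·0.0000 + 0.6410·12.9273] = 7.8828; exercise value = 0.0000 ≤ continuation, so V_0 = 7.8828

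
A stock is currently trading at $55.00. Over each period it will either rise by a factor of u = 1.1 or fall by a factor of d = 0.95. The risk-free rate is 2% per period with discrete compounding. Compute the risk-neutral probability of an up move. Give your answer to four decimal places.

Risk-neutral probability p = (1 + 0.02 − 0.95)/(1.1 − 0.95) = 0.0700/0.1500 = 0.4667

p = 0.4667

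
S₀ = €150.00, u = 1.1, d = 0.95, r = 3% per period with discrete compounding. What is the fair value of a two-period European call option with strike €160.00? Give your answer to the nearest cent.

€5.76

Risk-neutral probability p = (1 + 0.03 − 0.95)/(1.1 − 0.95) = 0.0800/0.1500 = 0.5333
Terminal stock prices: S_uu = 181.5, S_ud = 156.8, S_dd = 135.4
Terminal payoffs (S − K): max(21.5, 0) = 21.5, max(-3.25, 0) = 0, max(-24.62, 0) = 0
Node u (S = 165): V_u = 1/1.03·[0.5333·21.5000 + 0.4667·0.0000] = 11.1327
Node d (S = 142.5): V_d = 1/1.03·[0.5333·0.0000 + 0.4667·0.0000] = 0.0000
Node 0 (S = 150): V_0 = 1/1.03·[0.5333·11.1327 + 0.4667·0.0000] = 5.7645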